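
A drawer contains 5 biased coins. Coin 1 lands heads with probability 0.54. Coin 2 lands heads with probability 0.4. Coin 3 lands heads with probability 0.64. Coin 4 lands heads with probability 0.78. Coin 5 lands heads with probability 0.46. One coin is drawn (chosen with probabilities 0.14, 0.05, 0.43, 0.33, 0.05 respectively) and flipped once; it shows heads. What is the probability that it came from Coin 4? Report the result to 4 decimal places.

Tabulate prior·likelihood by source: [1] prior 0.14, lik 0.54, product 0.07560; [2] prior 0.05, lik 0.4, product 0.02000; [3] prior 0.43, lik 0.64, product 0.2752; [4] prior 0.33, lik 0.78, product 0.2574; [5] prior 0.05, lik 0.46, product 0.02300.
Normalizing constant = 0.65120; the posterior for Coin 4 is its product over the sum, 0.2574/0.65120 = 0.3953.

Posterior probability ≈ 0.3953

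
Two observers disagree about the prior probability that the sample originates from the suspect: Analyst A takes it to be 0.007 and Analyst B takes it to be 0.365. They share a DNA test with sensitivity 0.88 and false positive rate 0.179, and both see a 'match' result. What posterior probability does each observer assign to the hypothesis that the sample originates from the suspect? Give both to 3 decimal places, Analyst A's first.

Analyst A: 0.033; Analyst B: 0.739

The likelihood ratio for a 'match' result is 0.88/0.179 = 4.9162.
Analyst A: prior odds 0.007/0.993 = 0.0070493; posterior odds 0.034656; posterior probability 0.033.
Analyst B: prior odds 0.365/0.635 = 0.57480; posterior odds 2.8258; posterior probability 0.739.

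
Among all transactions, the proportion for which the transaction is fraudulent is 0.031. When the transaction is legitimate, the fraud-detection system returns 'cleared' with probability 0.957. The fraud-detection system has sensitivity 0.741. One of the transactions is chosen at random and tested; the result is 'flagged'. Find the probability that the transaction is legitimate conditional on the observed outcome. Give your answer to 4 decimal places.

P(¬H | E) ≈ 0.6446

Let H be the event that the transaction is fraudulent. P(H) = 0.031, so P(¬H) = 0.969. With E the 'flagged' result, P(E|H) = 0.741 and P(E|¬H) = 0.043.
P(E) = 0.741·0.031 + 0.043·0.969 = 0.022971 + 0.041667 = 0.064638.
By Bayes' theorem, P(H|E) = 0.022971 / 0.064638 = 0.3554. Hence P(¬H|E) = 1 − 0.3554 = 0.6446.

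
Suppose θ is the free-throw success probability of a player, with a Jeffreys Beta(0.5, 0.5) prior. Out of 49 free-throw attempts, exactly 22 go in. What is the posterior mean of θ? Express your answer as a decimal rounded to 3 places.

Posterior mean ≈ 0.450

Observing 22 successes and 27 failures updates Beta(0.5, 0.5) by adding the success and failure counts to the two shape parameters: α = 0.5+22 = 22.5, β = 0.5+27 = 27.5.
Posterior mean = α/(α+β) = 22.5/50 = 0.450.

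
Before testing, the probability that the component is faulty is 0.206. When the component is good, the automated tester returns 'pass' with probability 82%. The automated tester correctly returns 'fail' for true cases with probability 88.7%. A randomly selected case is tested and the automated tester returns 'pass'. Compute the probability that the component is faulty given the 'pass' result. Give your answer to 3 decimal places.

Write H for 'the component is faulty'. Prior odds H:¬H = 0.206/0.794 = 0.25945. For the 'pass' outcome, the likelihood ratio is 0.113/0.82 = 0.13780.
Posterior odds = 0.25945 × 0.13780 = 0.035753, so P(H|E) = 0.035753/(1+0.035753) = 0.035.

P(H | E) ≈ 0.035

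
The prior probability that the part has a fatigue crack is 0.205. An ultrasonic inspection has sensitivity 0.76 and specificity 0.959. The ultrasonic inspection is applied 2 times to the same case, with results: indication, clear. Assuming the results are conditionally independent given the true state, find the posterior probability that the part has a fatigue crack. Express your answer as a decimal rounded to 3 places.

With H the event that the part has a fatigue crack, the joint likelihood of the observed sequence is P(data|H) = 0.76·0.24 = 0.18240 and P(data|¬H) = 0.041·0.959 = 0.039319.
Bayes: P(H|data) = 0.205·0.18240 / (0.205·0.18240 + 0.795·0.039319) = 0.037392/0.068651 = 0.5447.

Posterior P(H) ≈ 0.545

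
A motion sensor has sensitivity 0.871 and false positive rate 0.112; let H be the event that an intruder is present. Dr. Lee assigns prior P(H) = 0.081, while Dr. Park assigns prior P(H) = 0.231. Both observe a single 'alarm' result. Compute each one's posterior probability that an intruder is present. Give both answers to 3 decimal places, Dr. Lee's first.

Dr. Lee: 0.407; Dr. Park: 0.700

The likelihood ratio for an 'alarm' result is 0.871/0.112 = 7.7768.
Dr. Lee: prior odds 0.081/0.919 = 0.088139; posterior odds 0.68544; posterior probability 0.407.
Dr. Park: prior odds 0.231/0.769 = 0.30039; posterior odds 2.3361; posterior probability 0.700.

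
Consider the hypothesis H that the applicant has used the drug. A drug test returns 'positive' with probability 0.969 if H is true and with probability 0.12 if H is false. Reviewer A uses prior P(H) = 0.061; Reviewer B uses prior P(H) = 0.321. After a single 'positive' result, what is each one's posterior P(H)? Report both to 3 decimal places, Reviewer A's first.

Reviewer A: 0.344; Reviewer B: 0.792

The likelihood ratio for a 'positive' result is 0.969/0.12 = 8.0750.
Reviewer A: prior odds 0.061/0.939 = 0.064963; posterior odds 0.52457; posterior probability 0.344.
Reviewer B: prior odds 0.321/0.679 = 0.47275; posterior odds 3.8175; posterior probability 0.792.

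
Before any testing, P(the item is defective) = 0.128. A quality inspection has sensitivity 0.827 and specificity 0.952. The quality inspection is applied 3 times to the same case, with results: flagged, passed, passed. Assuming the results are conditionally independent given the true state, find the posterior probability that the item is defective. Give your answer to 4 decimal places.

Posterior P(H) ≈ 0.0771

With H the event that the item is defective, the joint likelihood of the observed sequence is P(data|H) = 0.827·0.173·0.173 = 0.024751 and P(data|¬H) = 0.048·0.952·0.952 = 0.043503.
Bayes: P(H|data) = 0.128·0.024751 / (0.128·0.024751 + 0.872·0.043503) = 0.0031682/0.041102 = 0.0771.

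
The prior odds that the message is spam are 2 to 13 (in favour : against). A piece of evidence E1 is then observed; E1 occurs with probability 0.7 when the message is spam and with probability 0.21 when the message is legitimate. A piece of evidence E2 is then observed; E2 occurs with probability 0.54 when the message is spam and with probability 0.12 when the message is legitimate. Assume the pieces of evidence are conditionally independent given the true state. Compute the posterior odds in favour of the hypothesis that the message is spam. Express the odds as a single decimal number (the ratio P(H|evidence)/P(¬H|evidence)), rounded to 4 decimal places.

Prior odds = 2/13 = 0.15385.
Likelihood ratio for E1 = 0.7/0.21 = 3.3333.
Likelihood ratio for E2 = 0.54/0.12 = 4.5000.
Posterior odds = prior odds × LR₁ × LR₂ = 2.3077.

Posterior odds ≈ 2.3077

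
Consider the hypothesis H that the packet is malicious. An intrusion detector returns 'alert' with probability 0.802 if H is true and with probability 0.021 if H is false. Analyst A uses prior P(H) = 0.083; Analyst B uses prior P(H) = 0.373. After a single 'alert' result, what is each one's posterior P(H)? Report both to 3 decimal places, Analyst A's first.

P('+'|H) = 0.802, P('+'|¬H) = 0.021.
Analyst A: numerator 0.802·0.083 = 0.066566; evidence = 0.066566+0.021·0.917 = 0.085823; posterior = 0.776.
Analyst B: numerator 0.802·0.373 = 0.29915; evidence = 0.29915+0.021·0.627 = 0.31231; posterior = 0.958.

Analyst A: 0.776; Analyst B: 0.958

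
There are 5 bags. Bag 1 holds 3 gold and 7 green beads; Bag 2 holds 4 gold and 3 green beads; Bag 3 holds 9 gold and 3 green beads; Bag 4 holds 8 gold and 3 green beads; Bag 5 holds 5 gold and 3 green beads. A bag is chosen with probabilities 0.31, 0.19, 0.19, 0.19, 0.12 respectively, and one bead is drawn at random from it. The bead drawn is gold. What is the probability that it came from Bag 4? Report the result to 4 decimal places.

Posterior probability ≈ 0.2480

P(gold|Bag 1) = 0.3; P(gold|Bag 2) = 0.5714; P(gold|Bag 3) = 0.75; P(gold|Bag 4) = 0.7273; P(gold|Bag 5) = 0.625.
Prior × likelihood for each source: 0.31·0.3=0.09300, 0.19·0.5714=0.1086, 0.19·0.75=0.1425, 0.19·0.7273=0.1382, 0.12·0.625=0.07500. Summing gives P(gold) = 0.55725.
P(Bag 4 | gold) = 0.1382 / 0.55725 = 0.2480.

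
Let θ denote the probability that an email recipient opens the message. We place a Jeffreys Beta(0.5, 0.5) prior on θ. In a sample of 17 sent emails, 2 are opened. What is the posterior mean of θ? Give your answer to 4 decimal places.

The binomial likelihood is conjugate to the Beta prior: with 2 successes and 15 failures, the posterior is Beta(0.5+2, 0.5+15) = Beta(2.5, 15.5).
E[θ | data] = 2.5/(2.5+15.5) = 0.1389.

Posterior mean ≈ 0.1389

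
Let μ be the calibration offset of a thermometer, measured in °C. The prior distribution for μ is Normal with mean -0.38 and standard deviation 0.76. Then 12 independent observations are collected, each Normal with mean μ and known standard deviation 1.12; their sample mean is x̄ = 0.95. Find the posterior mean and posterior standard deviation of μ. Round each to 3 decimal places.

With known σ, the Normal prior is conjugate. Weight on the data is w = (n/σ²)/(n/σ² + 1/τ₀²) = 9.56633/(9.56633+1.73130) = 0.84676.
Posterior mean = w·x̄ + (1−w)·μ₀ = 0.84676·0.95 + 0.15324·-0.38 = 0.746. Posterior variance = 1/(9.56633+1.73130) = 0.0885142, so SD = 0.298.

Posterior mean ≈ 0.746; posterior SD ≈ 0.298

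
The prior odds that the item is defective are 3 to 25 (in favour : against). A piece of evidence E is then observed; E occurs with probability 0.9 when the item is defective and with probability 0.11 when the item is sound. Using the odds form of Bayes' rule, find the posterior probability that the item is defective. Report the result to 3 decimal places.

Posterior probability ≈ 0.495

Prior odds = 3/25 = 0.12000. In log-odds, ln(0.12000) = -2.1203.
Add log likelihood ratio: ln(8.1818) = 2.1019.
Posterior log-odds = -0.018349, so posterior odds = exp(-0.018349) = 0.98182. Converting, P(H|E) = 0.98182/1.9818 = 0.495.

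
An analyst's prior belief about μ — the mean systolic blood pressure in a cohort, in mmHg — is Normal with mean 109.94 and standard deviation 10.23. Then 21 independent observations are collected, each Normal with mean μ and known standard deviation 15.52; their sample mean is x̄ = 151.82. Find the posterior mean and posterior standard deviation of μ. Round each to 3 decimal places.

Prior precision 1/τ₀² = 1/10.23² = 0.00955540; data precision n/σ² = 21/15.52² = 0.0871838.
Posterior precision = 0.00955540 + 0.0871838 = 0.0967392, giving posterior SD = 1/√0.0967392 = 3.215.
Posterior mean = (0.00955540·109.94 + 0.0871838·151.82) / 0.0967392 = 147.683.

Posterior mean ≈ 147.683; posterior SD ≈ 3.215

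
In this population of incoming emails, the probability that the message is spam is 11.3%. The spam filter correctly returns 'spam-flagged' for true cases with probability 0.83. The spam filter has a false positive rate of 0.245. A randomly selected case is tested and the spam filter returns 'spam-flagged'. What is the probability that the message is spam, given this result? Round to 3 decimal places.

Write H for 'the message is spam'. Prior odds H:¬H = 0.113/0.887 = 0.12740. For the 'spam-flagged' outcome, the likelihood ratio is 0.83/0.245 = 3.3878.
Posterior odds = 0.12740 × 3.3878 = 0.43159, so P(H|E) = 0.43159/(1+0.43159) = 0.301.

P(H | E) ≈ 0.301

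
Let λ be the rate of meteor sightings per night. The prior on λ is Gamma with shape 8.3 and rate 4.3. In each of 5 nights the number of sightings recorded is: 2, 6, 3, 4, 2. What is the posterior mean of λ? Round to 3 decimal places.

Posterior mean ≈ 2.720

The Poisson likelihood adds the total count to the shape and the number of exposure periods to the rate. Here ∑xᵢ = 17 and n = 5, so shape 8.3→25.3 and rate 4.3→9.3.
E[λ | data] = 25.3/9.3 = 2.720.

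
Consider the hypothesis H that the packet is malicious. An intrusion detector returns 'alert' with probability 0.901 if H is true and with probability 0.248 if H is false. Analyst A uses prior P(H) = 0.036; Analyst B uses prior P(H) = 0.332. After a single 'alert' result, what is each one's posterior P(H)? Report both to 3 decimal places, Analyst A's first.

The likelihood ratio for an 'alert' result is 0.901/0.248 = 3.6331.
Analyst A: prior odds 0.036/0.964 = 0.037344; posterior odds 0.13567; posterior probability 0.119.
Analyst B: prior odds 0.332/0.668 = 0.49701; posterior odds 1.8057; posterior probability 0.644.

Analyst A: 0.119; Analyst B: 0.644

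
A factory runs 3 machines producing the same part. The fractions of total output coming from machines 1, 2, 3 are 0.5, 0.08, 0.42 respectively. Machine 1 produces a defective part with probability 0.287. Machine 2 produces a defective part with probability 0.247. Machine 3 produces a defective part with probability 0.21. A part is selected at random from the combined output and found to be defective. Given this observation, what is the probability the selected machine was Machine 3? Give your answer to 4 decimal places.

Posterior probability ≈ 0.3508

Tabulate prior·likelihood by source: [1] prior 0.5, lik 0.287, product 0.1435; [2] prior 0.08, lik 0.247, product 0.01976; [3] prior 0.42, lik 0.21, product 0.08820.
Normalizing constant = 0.25146; the posterior for Machine 3 is its product over the sum, 0.08820/0.25146 = 0.3508.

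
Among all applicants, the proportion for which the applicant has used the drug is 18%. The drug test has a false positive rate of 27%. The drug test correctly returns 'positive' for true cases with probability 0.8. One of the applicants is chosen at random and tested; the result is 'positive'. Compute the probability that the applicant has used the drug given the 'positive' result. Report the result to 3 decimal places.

P(H | E) ≈ 0.394

Let H be the event that the applicant has used the drug. P(H) = 0.18, so P(¬H) = 0.82. With E the 'positive' result, P(E|H) = 0.8 and P(E|¬H) = 0.27.
P(E) = 0.8·0.18 + 0.27·0.82 = 0.14400 + 0.22140 = 0.36540.
By Bayes' theorem, P(H|E) = 0.14400 / 0.36540 = 0.394.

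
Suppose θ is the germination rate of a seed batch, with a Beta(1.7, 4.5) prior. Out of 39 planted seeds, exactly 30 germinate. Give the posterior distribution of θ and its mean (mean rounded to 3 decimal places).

Posterior: Beta(31.7, 13.5); mean ≈ 0.701

The binomial likelihood is conjugate to the Beta prior: with 30 successes and 9 failures, the posterior is Beta(1.7+30, 4.5+9) = Beta(31.7, 13.5).
E[θ | data] = 31.7/(31.7+13.5) = 0.701.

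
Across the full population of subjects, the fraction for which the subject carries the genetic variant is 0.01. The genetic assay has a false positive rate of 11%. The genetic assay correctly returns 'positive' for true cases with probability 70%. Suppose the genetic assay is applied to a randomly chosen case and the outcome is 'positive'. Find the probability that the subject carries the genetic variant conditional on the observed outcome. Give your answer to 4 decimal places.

P(H | E) ≈ 0.0604

Write H for 'the subject carries the genetic variant'. Prior odds H:¬H = 0.01/0.99 = 0.010101. For the 'positive' outcome, the likelihood ratio is 0.7/0.11 = 6.3636.
Posterior odds = 0.010101 × 6.3636 = 0.064279, so P(H|E) = 0.064279/(1+0.064279) = 0.0604.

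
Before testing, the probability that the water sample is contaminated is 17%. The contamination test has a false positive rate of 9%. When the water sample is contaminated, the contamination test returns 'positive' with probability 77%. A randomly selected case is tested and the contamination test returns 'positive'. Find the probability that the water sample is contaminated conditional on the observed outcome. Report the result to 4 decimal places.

P(H | E) ≈ 0.6367

Write H for 'the water sample is contaminated'. Prior odds H:¬H = 0.17/0.83 = 0.20482. For the 'positive' outcome, the likelihood ratio is 0.77/0.09 = 8.5556.
Posterior odds = 0.20482 × 8.5556 = 1.7523, so P(H|E) = 1.7523/(1+1.7523) = 0.6367.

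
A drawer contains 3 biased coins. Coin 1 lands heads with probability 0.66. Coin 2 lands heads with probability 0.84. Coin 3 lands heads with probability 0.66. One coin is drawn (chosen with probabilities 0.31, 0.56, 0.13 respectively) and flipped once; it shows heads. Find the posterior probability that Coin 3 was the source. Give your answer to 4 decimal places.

P(heads|C1) = 0.66; P(heads|C2) = 0.84; P(heads|C3) = 0.66.
Prior × likelihood for each source: 0.31·0.66=0.2046, 0.56·0.84=0.4704, 0.13·0.66=0.08580. Summing gives P(heads) = 0.76080.
P(Coin 3 | heads) = 0.08580 / 0.76080 = 0.1128.

Posterior probability ≈ 0.1128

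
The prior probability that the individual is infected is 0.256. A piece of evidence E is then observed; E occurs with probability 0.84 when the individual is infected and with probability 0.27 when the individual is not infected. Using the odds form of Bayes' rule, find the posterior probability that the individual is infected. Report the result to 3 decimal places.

Prior odds = 0.256/(1−0.256) = 0.34409. In log-odds, ln(0.34409) = -1.0669.
Add log likelihood ratio: ln(3.1111) = 1.1350.
Posterior log-odds = 0.068116, so posterior odds = exp(0.068116) = 1.0705. Converting, P(H|E) = 1.0705/2.0705 = 0.517.

Posterior probability ≈ 0.517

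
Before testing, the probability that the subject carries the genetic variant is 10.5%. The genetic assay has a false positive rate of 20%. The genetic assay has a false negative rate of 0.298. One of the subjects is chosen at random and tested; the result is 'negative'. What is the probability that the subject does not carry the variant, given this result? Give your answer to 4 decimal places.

Write H for 'the subject carries the genetic variant'. Prior odds H:¬H = 0.105/0.895 = 0.11732. For the 'negative' outcome, the likelihood ratio is 0.298/0.8 = 0.37250.
Posterior odds = 0.11732 × 0.37250 = 0.043701, so P(H|E) = 0.043701/(1+0.043701) = 0.0419. Then P(¬H|E) = 1 − 0.0419 = 0.9581.

P(¬H | E) ≈ 0.9581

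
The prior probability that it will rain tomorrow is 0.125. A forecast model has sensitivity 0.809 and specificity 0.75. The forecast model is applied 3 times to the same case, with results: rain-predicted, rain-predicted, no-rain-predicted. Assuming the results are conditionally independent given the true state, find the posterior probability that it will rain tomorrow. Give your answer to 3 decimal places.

With H the event that it will rain tomorrow, the joint likelihood of the observed sequence is P(data|H) = 0.809·0.809·0.191 = 0.12501 and P(data|¬H) = 0.25·0.25·0.75 = 0.046875.
Bayes: P(H|data) = 0.125·0.12501 / (0.125·0.12501 + 0.875·0.046875) = 0.015626/0.056641 = 0.2759.

Posterior P(H) ≈ 0.276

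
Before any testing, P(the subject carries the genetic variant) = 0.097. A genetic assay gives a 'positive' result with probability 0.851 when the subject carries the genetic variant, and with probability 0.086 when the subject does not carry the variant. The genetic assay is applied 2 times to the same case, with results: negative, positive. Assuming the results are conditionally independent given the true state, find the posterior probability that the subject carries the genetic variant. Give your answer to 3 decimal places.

With H the event that the subject carries the genetic variant, the joint likelihood of the observed sequence is P(data|H) = 0.149·0.851 = 0.12680 and P(data|¬H) = 0.914·0.086 = 0.078604.
Bayes: P(H|data) = 0.097·0.12680 / (0.097·0.12680 + 0.903·0.078604) = 0.012300/0.083279 = 0.1477.

Posterior P(H) ≈ 0.148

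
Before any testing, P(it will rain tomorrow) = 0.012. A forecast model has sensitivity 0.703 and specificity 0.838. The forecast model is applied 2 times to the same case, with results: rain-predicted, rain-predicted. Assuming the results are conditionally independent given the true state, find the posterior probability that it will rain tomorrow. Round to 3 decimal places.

Let H be the event that it will rain tomorrow; start with P(H) = 0.012. P('rain-predicted'|H) = 0.703, P('rain-predicted'|¬H) = 0.162.
Update on result 1 ('rain-predicted'): P(H) ← 0.703·0.0120 / (0.703·0.0120 + 0.162·0.9880) = 0.0084360/0.16849 = 0.0501.
Update on result 2 ('rain-predicted'): P(H) ← 0.703·0.0501 / (0.703·0.0501 + 0.162·0.9499) = 0.035198/0.18909 = 0.1861.

Posterior P(H) ≈ 0.186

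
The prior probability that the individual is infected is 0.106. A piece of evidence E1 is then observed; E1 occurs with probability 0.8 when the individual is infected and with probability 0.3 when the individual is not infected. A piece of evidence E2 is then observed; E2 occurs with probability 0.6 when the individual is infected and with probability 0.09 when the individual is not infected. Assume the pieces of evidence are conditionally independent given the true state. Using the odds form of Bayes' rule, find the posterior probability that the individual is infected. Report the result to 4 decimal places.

Prior odds = 0.106/(1−0.106) = 0.11857.
Likelihood ratio for E1 = 0.8/0.3 = 2.6667.
Likelihood ratio for E2 = 0.6/0.09 = 6.6667.
Posterior odds = prior odds × LR₁ × LR₂ = 2.1079.
Posterior probability = odds/(1+odds) = 2.1079/3.1079 = 0.6782.

Posterior probability ≈ 0.6782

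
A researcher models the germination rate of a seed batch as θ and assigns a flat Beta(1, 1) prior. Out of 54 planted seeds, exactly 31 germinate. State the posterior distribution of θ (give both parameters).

Posterior: Beta(32, 24)

The binomial likelihood is conjugate to the Beta prior: with 31 successes and 23 failures, the posterior is Beta(1+31, 1+23) = Beta(32, 24).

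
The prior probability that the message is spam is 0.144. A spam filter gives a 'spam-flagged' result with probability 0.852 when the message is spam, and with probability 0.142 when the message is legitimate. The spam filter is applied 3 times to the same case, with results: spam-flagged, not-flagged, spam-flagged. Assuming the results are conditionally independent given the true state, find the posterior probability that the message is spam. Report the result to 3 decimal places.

Posterior P(H) ≈ 0.511

Let H be the event that the message is spam; start with P(H) = 0.144. P('spam-flagged'|H) = 0.852, P('spam-flagged'|¬H) = 0.142.
Update on result 1 ('spam-flagged'): P(H) ← 0.852·0.1440 / (0.852·0.1440 + 0.142·0.8560) = 0.12269/0.24424 = 0.5023.
Update on result 2 ('not-flagged'): P(H) ← 0.148·0.5023 / (0.148·0.5023 + 0.858·0.4977) = 0.074344/0.50135 = 0.1483.
Update on result 3 ('spam-flagged'): P(H) ← 0.852·0.1483 / (0.852·0.1483 + 0.142·0.8517) = 0.12634/0.24728 = 0.5109.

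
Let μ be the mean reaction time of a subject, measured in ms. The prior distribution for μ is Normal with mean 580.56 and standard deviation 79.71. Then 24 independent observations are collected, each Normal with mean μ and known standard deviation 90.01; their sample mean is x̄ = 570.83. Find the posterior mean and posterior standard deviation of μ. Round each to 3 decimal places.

Posterior mean ≈ 571.321; posterior SD ≈ 17.904

With known σ, the Normal prior is conjugate. Weight on the data is w = (n/σ²)/(n/σ² + 1/τ₀²) = 0.00296230/(0.00296230+0.00015739) = 0.94955.
Posterior mean = w·x̄ + (1−w)·μ₀ = 0.94955·570.83 + 0.050450·580.56 = 571.321. Posterior variance = 1/(0.00296230+0.00015739) = 320.544, so SD = 17.904.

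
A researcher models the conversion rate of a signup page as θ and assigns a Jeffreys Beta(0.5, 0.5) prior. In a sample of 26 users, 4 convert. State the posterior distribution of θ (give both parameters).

Observing 4 successes and 22 failures updates Beta(0.5, 0.5) by adding the success and failure counts to the two shape parameters: α = 0.5+4 = 4.5, β = 0.5+22 = 22.5.

Posterior: Beta(4.5, 22.5)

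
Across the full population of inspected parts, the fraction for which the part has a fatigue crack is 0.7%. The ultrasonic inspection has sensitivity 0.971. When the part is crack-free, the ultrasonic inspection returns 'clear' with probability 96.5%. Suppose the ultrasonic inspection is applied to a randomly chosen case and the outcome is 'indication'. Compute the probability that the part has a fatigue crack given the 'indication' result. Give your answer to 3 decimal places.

Write H for 'the part has a fatigue crack'. Prior odds H:¬H = 0.007/0.993 = 0.0070493. For the 'indication' outcome, the likelihood ratio is 0.971/0.035 = 27.743.
Posterior odds = 0.0070493 × 27.743 = 0.19557, so P(H|E) = 0.19557/(1+0.19557) = 0.164.

P(H | E) ≈ 0.164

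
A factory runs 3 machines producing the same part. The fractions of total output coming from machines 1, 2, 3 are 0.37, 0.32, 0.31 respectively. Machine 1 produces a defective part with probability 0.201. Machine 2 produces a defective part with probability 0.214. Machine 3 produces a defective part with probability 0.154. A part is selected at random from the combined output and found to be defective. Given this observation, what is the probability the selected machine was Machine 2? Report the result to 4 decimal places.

Posterior probability ≈ 0.3593

Tabulate prior·likelihood by source: [1] prior 0.37, lik 0.201, product 0.07437; [2] prior 0.32, lik 0.214, product 0.06848; [3] prior 0.31, lik 0.154, product 0.04774.
Normalizing constant = 0.19059; the posterior for Machine 2 is its product over the sum, 0.06848/0.19059 = 0.3593.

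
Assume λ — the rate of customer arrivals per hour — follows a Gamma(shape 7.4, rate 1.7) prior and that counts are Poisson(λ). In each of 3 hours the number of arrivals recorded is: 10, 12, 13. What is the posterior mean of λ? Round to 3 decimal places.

The Poisson likelihood adds the total count to the shape and the number of exposure periods to the rate. Here ∑xᵢ = 35 and n = 3, so shape 7.4→42.4 and rate 1.7→4.7.
Posterior mean = shape/rate = 42.4/4.7 = 9.021.

Posterior mean ≈ 9.021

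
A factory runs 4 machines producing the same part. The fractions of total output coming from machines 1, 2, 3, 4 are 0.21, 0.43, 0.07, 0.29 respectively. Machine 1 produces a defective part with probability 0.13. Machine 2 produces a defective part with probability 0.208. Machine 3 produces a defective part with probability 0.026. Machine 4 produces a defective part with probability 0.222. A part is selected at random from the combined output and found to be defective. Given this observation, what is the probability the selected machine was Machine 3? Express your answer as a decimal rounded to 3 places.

Tabulate prior·likelihood by source: [1] prior 0.21, lik 0.13, product 0.02730; [2] prior 0.43, lik 0.208, product 0.08944; [3] prior 0.07, lik 0.026, product 0.001820; [4] prior 0.29, lik 0.222, product 0.06438.
Normalizing constant = 0.18294; the posterior for Machine 3 is its product over the sum, 0.001820/0.18294 = 0.010.

Posterior probability ≈ 0.010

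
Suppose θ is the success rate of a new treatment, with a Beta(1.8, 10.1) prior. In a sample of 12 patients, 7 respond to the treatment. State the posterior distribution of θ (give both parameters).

The binomial likelihood is conjugate to the Beta prior: with 7 successes and 5 failures, the posterior is Beta(1.8+7, 10.1+5) = Beta(8.8, 15.1).

Posterior: Beta(8.8, 15.1)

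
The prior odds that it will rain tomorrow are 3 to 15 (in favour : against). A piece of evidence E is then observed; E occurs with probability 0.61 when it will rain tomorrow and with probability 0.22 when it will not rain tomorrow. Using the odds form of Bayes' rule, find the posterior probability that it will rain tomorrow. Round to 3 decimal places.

Posterior probability ≈ 0.357

Prior odds = 3/15 = 0.20000.
Likelihood ratio for E = 0.61/0.22 = 2.7727.
Posterior odds = prior odds × LR = 0.55455.
Posterior probability = odds/(1+odds) = 0.55455/1.5545 = 0.357.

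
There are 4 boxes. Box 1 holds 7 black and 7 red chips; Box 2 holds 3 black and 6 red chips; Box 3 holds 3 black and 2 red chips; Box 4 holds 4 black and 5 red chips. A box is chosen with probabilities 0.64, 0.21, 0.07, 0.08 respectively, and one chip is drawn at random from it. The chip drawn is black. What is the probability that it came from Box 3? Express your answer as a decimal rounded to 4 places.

Tabulate prior·likelihood by source: [1] prior 0.64, lik 0.5, product 0.3200; [2] prior 0.21, lik 0.3333, product 0.07000; [3] prior 0.07, lik 0.6, product 0.04200; [4] prior 0.08, lik 0.4444, product 0.03556.
Normalizing constant = 0.46756; the posterior for Box 3 is its product over the sum, 0.04200/0.46756 = 0.0898.

Posterior probability ≈ 0.0898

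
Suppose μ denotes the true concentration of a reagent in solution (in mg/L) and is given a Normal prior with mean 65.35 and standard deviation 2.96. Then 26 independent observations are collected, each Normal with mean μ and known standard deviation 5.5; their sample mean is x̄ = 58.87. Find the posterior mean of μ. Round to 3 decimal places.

Posterior mean ≈ 59.630

With known σ, the Normal prior is conjugate. Weight on the data is w = (n/σ²)/(n/σ² + 1/τ₀²) = 0.859504/(0.859504+0.114134) = 0.88278.
Posterior mean = w·x̄ + (1−w)·μ₀ = 0.88278·58.87 + 0.11722·65.35 = 59.630.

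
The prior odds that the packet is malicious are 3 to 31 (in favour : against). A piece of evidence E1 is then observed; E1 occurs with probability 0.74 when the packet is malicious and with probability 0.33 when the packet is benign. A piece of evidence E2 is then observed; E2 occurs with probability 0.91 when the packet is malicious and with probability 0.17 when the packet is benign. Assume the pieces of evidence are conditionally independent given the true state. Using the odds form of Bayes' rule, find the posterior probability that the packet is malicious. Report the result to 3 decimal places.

Prior odds = 3/31 = 0.096774.
Likelihood ratio for E1 = 0.74/0.33 = 2.2424.
Likelihood ratio for E2 = 0.91/0.17 = 5.3529.
Posterior odds = prior odds × LR₁ × LR₂ = 1.1616.
Posterior probability = odds/(1+odds) = 1.1616/2.1616 = 0.537.

Posterior probability ≈ 0.537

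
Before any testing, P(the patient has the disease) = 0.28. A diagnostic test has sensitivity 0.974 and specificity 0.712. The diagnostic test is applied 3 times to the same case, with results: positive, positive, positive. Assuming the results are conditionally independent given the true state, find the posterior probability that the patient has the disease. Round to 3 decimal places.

Let H be the event that the patient has the disease; start with P(H) = 0.28. P('positive'|H) = 0.974, P('positive'|¬H) = 0.288.
Update on result 1 ('positive'): P(H) ← 0.974·0.2800 / (0.974·0.2800 + 0.288·0.7200) = 0.27272/0.48008 = 0.5681.
Update on result 2 ('positive'): P(H) ← 0.974·0.5681 / (0.974·0.5681 + 0.288·0.4319) = 0.55330/0.67770 = 0.8164.
Update on result 3 ('positive'): P(H) ← 0.974·0.8164 / (0.974·0.8164 + 0.288·0.1836) = 0.79522/0.84808 = 0.9377.

Posterior P(H) ≈ 0.938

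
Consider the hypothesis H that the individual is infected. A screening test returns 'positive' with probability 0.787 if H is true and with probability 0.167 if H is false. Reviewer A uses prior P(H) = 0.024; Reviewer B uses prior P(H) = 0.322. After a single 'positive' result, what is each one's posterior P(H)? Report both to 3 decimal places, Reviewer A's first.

Reviewer A: 0.104; Reviewer B: 0.691

P('+'|H) = 0.787, P('+'|¬H) = 0.167.
Reviewer A: numerator 0.787·0.024 = 0.018888; evidence = 0.018888+0.167·0.976 = 0.18188; posterior = 0.104.
Reviewer B: numerator 0.787·0.322 = 0.25341; evidence = 0.25341+0.167·0.678 = 0.36664; posterior = 0.691.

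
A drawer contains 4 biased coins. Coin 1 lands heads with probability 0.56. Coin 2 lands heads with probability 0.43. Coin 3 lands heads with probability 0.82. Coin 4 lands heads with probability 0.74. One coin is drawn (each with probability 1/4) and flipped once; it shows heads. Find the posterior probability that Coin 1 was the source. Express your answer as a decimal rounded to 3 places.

Posterior probability ≈ 0.220

Tabulate prior·likelihood by source: [1] prior 0.25, lik 0.56, product 0.1400; [2] prior 0.25, lik 0.43, product 0.1075; [3] prior 0.25, lik 0.82, product 0.2050; [4] prior 0.25, lik 0.74, product 0.1850.
Normalizing constant = 0.63750; the posterior for Coin 1 is its product over the sum, 0.1400/0.63750 = 0.220.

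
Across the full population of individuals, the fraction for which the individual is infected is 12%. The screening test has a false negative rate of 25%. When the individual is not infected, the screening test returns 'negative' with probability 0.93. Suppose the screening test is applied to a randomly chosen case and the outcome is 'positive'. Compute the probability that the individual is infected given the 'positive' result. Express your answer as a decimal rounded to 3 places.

Write H for 'the individual is infected'. Prior odds H:¬H = 0.12/0.88 = 0.13636. For the 'positive' outcome, the likelihood ratio is 0.75/0.07 = 10.714.
Posterior odds = 0.13636 × 10.714 = 1.4610, so P(H|E) = 1.4610/(1+1.4610) = 0.594.

P(H | E) ≈ 0.594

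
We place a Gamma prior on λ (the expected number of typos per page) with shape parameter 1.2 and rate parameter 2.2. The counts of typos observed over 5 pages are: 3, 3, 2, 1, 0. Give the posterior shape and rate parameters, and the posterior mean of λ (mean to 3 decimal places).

Posterior: Gamma(shape=10.2, rate=7.2); mean ≈ 1.417

The Poisson likelihood adds the total count to the shape and the number of exposure periods to the rate. Here ∑xᵢ = 9 and n = 5, so shape 1.2→10.2 and rate 2.2→7.2.
E[λ | data] = 10.2/7.2 = 1.417.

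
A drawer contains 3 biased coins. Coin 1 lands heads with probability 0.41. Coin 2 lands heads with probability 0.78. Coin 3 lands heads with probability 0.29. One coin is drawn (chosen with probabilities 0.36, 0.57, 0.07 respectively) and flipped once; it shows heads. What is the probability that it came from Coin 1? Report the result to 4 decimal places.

Tabulate prior·likelihood by source: [1] prior 0.36, lik 0.41, product 0.1476; [2] prior 0.57, lik 0.78, product 0.4446; [3] prior 0.07, lik 0.29, product 0.02030.
Normalizing constant = 0.61250; the posterior for Coin 1 is its product over the sum, 0.1476/0.61250 = 0.2410.

Posterior probability ≈ 0.2410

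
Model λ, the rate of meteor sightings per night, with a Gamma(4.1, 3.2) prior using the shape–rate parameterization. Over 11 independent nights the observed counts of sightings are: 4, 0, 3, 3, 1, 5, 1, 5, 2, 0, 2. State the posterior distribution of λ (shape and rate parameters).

Total count ∑xᵢ = 26 over n = 11 nights.
Gamma is conjugate to the Poisson likelihood: posterior is Gamma(shape = 4.1+26 = 30.1, rate = 3.2+11 = 14.2).

Posterior: Gamma(shape=30.1, rate=14.2)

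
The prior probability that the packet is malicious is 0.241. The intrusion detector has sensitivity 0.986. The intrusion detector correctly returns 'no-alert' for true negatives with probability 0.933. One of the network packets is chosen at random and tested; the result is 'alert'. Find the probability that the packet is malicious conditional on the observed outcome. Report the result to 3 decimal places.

Write H for 'the packet is malicious'. Prior odds H:¬H = 0.241/0.759 = 0.31752. For the 'alert' outcome, the likelihood ratio is 0.986/0.067 = 14.716.
Posterior odds = 0.31752 × 14.716 = 4.6728, so P(H|E) = 4.6728/(1+4.6728) = 0.824.

P(H | E) ≈ 0.824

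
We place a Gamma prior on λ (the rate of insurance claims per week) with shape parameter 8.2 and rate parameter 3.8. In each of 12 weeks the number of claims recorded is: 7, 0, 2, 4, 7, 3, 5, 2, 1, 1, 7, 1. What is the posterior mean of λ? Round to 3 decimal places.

Total count ∑xᵢ = 40 over n = 12 weeks.
Gamma is conjugate to the Poisson likelihood: posterior is Gamma(shape = 8.2+40 = 48.2, rate = 3.8+12 = 15.8).
Posterior mean = shape/rate = 48.2/15.8 = 3.051.

Posterior mean ≈ 3.051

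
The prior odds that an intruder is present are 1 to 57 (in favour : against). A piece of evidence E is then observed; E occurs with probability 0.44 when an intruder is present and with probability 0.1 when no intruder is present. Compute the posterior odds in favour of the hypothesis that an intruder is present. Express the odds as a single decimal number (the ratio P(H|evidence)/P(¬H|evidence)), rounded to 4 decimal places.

Posterior odds ≈ 0.0772

Prior odds = 1/57 = 0.017544.
Likelihood ratio for E = 0.44/0.1 = 4.4000.
Posterior odds = prior odds × LR = 0.077193.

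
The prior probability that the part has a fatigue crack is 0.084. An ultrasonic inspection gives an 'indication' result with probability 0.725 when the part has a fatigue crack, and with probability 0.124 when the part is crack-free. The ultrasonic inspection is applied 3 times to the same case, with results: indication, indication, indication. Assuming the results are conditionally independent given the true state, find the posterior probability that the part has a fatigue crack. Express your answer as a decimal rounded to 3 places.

With H the event that the part has a fatigue crack, the joint likelihood of the observed sequence is P(data|H) = 0.725·0.725·0.725 = 0.38108 and P(data|¬H) = 0.124·0.124·0.124 = 0.0019066.
Bayes: P(H|data) = 0.084·0.38108 / (0.084·0.38108 + 0.916·0.0019066) = 0.032011/0.033757 = 0.9483.

Posterior P(H) ≈ 0.948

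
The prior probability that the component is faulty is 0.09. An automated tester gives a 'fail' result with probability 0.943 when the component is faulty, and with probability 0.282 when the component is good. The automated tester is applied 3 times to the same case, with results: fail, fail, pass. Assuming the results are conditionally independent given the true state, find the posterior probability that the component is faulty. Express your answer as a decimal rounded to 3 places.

With H the event that the component is faulty, the joint likelihood of the observed sequence is P(data|H) = 0.943·0.943·0.057 = 0.050687 and P(data|¬H) = 0.282·0.282·0.718 = 0.057098.
Bayes: P(H|data) = 0.09·0.050687 / (0.09·0.050687 + 0.91·0.057098) = 0.0045618/0.056521 = 0.0807.

Posterior P(H) ≈ 0.081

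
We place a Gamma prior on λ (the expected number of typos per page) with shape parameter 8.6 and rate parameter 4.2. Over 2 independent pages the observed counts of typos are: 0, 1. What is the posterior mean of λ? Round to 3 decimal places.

Posterior mean ≈ 1.548

Total count ∑xᵢ = 1 over n = 2 pages.
Gamma is conjugate to the Poisson likelihood: posterior is Gamma(shape = 8.6+1 = 9.6, rate = 4.2+2 = 6.2).
E[λ | data] = 9.6/6.2 = 1.548.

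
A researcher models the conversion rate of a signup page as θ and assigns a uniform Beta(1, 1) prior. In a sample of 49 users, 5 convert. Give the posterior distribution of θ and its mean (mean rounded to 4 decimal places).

Posterior: Beta(6, 45); mean ≈ 0.1176

The binomial likelihood is conjugate to the Beta prior: with 5 successes and 44 failures, the posterior is Beta(1+5, 1+44) = Beta(6, 45).
E[θ | data] = 6/(6+45) = 0.1176.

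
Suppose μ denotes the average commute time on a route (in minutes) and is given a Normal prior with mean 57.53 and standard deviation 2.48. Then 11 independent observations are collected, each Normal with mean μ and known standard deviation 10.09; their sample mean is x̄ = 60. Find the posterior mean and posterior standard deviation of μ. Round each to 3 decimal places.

Posterior mean ≈ 58.516; posterior SD ≈ 1.922

With known σ, the Normal prior is conjugate. Weight on the data is w = (n/σ²)/(n/σ² + 1/τ₀²) = 0.108046/(0.108046+0.162591) = 0.39923.
Posterior mean = w·x̄ + (1−w)·μ₀ = 0.39923·60 + 0.60077·57.53 = 58.516. Posterior variance = 1/(0.108046+0.162591) = 3.69498, so SD = 1.922.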